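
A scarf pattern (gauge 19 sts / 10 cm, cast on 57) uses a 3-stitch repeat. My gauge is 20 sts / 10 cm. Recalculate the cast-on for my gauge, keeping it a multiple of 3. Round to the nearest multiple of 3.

CO 60 sts.

57 × 20 / 19 = 60.00.
Nearest multiple of 3: 60.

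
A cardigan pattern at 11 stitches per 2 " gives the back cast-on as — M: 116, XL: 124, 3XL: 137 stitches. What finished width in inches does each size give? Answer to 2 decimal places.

11/2 = 5.5 sts per in.
M: 116 / 5.5 = 21.091 → 21.09 in.
XL: 124 / 5.5 = 22.545 → 22.55 in.
3XL: 137 / 5.5 = 24.909 → 24.91 in.

M 21.09 inches; XL 22.55 inches; 3XL 24.91 inches.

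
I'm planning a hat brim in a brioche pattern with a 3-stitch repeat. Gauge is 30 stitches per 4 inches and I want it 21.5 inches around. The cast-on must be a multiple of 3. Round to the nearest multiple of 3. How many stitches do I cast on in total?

162 stitches.

30 / 4 = 7.5 sts per inch.
21.5 × 7.5 = 161.25 sts.
Nearest multiple of 3: 162.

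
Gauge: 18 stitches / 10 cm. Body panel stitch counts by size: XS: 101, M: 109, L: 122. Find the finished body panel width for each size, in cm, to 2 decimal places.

XS 56.11 cm; M 60.56 cm; L 67.78 cm.

18/10 = 1.8 sts per cm.
XS: 101 / 1.8 = 56.111 → 56.11 cm.
M: 109 / 1.8 = 60.556 → 60.56 cm.
L: 122 / 1.8 = 67.778 → 67.78 cm.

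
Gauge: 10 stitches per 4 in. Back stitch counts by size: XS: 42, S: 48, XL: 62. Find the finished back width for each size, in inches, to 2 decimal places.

XS 16.80 inches; S 19.20 inches; XL 24.80 inches.

10/4 = 2.5 sts per in.
XS: 42 / 2.5 = 16.800 → 16.80 in.
S: 48 / 2.5 = 19.200 → 19.20 in.
XL: 62 / 2.5 = 24.800 → 24.80 in.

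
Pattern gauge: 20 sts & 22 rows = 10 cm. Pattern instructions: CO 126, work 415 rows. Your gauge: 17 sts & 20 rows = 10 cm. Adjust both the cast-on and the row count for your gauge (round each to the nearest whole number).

Cast on 107 stitches; work 377 rows.

Stitches: 126 × 17/20 = 107.10 → 107.
Rows: 415 × 20/22 = 377.27 → 377.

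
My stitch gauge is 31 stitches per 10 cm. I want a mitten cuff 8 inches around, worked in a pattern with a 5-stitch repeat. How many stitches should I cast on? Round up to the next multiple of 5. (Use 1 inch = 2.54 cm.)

8 in = 8 × 2.54 = 20.32 cm.
31 / 10 = 3.1 sts/cm.
20.32 × 3.1 = 62.99 sts.
→ 65.

CO 65 sts.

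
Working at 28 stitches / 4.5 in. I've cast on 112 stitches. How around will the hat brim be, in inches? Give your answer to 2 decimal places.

28 stitches / 4.5 inch = 6.222 stitches per inch.
112 / 6.222 = 18.000 inches.

18.00 inches.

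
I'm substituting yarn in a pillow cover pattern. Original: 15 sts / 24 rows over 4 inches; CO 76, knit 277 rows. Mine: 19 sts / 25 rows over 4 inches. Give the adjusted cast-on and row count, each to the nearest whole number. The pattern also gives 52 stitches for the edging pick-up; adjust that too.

Cast on 96 stitches; work 289 rows; edging pick-up 66 stitches.

Stitches: 76 × 19/15 = 96.27 → 96.
Rows: 277 × 25/24 = 288.54 → 289.
edging pick-up: 52 × 19/15 = 65.87 → 66.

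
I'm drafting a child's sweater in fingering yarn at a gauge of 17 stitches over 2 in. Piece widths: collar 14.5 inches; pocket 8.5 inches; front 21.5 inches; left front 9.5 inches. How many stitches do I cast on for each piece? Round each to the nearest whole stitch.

collar 123; pocket 72; front 183; left front 81.

Rate = 17/2 = 8.5 sts per in.
collar: 14.5 × 8.5 = 123.25 → 123.
pocket: 8.5 × 8.5 = 72.25 → 72.
front: 21.5 × 8.5 = 182.75 → 183.
left front: 9.5 × 8.5 = 80.75 → 81.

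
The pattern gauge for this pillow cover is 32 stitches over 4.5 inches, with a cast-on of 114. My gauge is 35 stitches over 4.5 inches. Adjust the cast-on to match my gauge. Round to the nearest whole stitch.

125 stitches.

Scale factor = 35 / 32 = 1.094.
114 × 35 / 32 = 124.69 sts.
→ 125 sts.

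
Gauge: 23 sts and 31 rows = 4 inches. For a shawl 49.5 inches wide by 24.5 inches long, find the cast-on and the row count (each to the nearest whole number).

Stitch gauge = 23/4 = 5.75 sts/in; 49.5 × 5.75 = 284.62 → 285 sts.
Row gauge = 31/4 = 7.75 rows/in; 24.5 × 7.75 = 189.88 → 190 rows.

Cast on 285 stitches and work 190 rows.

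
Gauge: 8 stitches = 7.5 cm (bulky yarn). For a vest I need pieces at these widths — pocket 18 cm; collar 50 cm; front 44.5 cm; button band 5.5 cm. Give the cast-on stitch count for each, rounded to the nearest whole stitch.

pocket 19; collar 53; front 47; button band 6.

Rate = 8/7.5 = 1.067 sts per cm.
pocket: 18 × 1.067 = 19.20 → 19.
collar: 50 × 1.067 = 53.33 → 53.
front: 44.5 × 1.067 = 47.47 → 47.
button band: 5.5 × 1.067 = 5.87 → 6.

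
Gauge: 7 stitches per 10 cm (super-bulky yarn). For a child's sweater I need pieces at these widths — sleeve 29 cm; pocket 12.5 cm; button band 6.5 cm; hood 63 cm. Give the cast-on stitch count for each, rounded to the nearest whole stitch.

sleeve 20; pocket 9; button band 5; hood 44.

Rate = 7/10 = 0.7 sts per cm.
sleeve: 29 × 0.7 = 20.30 → 20.
pocket: 12.5 × 0.7 = 8.75 → 9.
button band: 6.5 × 0.7 = 4.55 → 5.
hood: 63 × 0.7 = 44.10 → 44.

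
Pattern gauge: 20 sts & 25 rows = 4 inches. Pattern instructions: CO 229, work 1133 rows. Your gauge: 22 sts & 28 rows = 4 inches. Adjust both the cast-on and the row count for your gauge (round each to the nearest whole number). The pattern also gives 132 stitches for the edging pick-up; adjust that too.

Cast on 252 stitches; work 1269 rows; edging pick-up 145 stitches.

Stitches: 229 × 22/20 = 251.90 → 252.
Rows: 1133 × 28/25 = 1268.96 → 1269.
edging pick-up: 132 × 22/20 = 145.20 → 145.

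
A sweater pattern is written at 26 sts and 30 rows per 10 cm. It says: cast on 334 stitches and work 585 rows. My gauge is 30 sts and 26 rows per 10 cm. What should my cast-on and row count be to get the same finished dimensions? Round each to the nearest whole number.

Cast on 385 stitches; work 507 rows.

Stitches: 334 × 30/26 = 385.38 → 385.
Rows: 585 × 26/30 = 507.00 → 507.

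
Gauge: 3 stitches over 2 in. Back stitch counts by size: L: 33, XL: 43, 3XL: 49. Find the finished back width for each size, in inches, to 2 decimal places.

L 22.00 inches; XL 28.67 inches; 3XL 32.67 inches.

3/2 = 1.5 sts per in.
L: 33 / 1.5 = 22.000 → 22.00 in.
XL: 43 / 1.5 = 28.667 → 28.67 in.
3XL: 49 / 1.5 = 32.667 → 32.67 in.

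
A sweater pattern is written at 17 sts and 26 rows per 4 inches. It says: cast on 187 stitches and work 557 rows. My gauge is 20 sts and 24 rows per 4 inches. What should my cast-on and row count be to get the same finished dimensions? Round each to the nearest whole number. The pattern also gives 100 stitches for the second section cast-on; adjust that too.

Cast on 220 stitches; work 514 rows; second section cast-on 118 stitches.

Stitches: 187 × 20/17 = 220.00 → 220.
Rows: 557 × 24/26 = 514.15 → 514.
second section cast-on: 100 × 20/17 = 117.65 → 118.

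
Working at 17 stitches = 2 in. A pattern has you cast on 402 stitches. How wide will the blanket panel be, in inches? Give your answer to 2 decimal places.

47.29 inches.

17 stitches / 2 inch = 8.5 stitches per inch.
402 / 8.5 = 47.294 inches.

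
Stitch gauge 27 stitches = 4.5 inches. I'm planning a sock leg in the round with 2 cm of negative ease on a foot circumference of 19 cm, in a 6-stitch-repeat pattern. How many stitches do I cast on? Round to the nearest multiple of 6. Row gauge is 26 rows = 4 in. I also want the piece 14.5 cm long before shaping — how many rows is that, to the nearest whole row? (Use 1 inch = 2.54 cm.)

Cast on 42 stitches; work 37 rows.

Finished = 19 − 2 = 17 cm.
17 cm × 1/2.54 = 6.69 inches.
27/4.5 = 6 sts per in; 6.69 × 6 = 40.16 sts.
Nearest multiple of 6 → 42.
14.5 cm = 5.71 inches; × 6.5 = 37.11 → 37 rows.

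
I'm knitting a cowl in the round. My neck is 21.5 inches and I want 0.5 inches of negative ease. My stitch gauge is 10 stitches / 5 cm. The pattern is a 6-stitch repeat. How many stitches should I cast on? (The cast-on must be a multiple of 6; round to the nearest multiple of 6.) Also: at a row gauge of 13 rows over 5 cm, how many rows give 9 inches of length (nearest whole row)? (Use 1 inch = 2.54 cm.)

Cast on 108 stitches; work 59 rows.

Finished = 21.5 − 0.5 = 21 inches.
21 inches × 2.54 = 53.34 cm.
10/5 = 2 sts per cm; 53.34 × 2 = 106.68 sts.
Nearest multiple of 6 → 108.
9 inches = 22.86 cm; × 2.6 = 59.44 → 59 rows.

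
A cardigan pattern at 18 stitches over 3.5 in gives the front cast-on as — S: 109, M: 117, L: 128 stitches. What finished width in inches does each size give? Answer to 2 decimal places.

S 21.19 inches; M 22.75 inches; L 24.89 inches.

18/3.5 = 5.143 sts per in.
S: 109 / 5.143 = 21.194 → 21.19 in.
M: 117 / 5.143 = 22.750 → 22.75 in.
L: 128 / 5.143 = 24.889 → 24.89 in.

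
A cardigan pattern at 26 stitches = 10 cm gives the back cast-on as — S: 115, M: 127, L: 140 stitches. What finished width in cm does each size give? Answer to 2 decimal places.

S 44.23 cm; M 48.85 cm; L 53.85 cm.

26/10 = 2.6 sts per cm.
S: 115 / 2.6 = 44.231 → 44.23 cm.
M: 127 / 2.6 = 48.846 → 48.85 cm.
L: 140 / 2.6 = 53.846 → 53.85 cm.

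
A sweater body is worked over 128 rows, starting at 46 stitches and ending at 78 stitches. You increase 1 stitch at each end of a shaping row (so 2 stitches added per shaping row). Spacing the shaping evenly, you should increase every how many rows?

Increase every 8th row.

Stitches to add: |78 − 46| = 32.
Shaping rows needed: 32 / 2 = 16.
128 rows / 16 = every 8 rows.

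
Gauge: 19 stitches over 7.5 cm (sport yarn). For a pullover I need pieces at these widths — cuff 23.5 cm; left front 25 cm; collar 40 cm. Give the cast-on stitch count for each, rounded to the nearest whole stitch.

Rate = 19/7.5 = 2.533 sts per cm.
cuff: 23.5 × 2.533 = 59.53 → 60.
left front: 25 × 2.533 = 63.33 → 63.
collar: 40 × 2.533 = 101.33 → 101.

cuff 60; left front 63; collar 101.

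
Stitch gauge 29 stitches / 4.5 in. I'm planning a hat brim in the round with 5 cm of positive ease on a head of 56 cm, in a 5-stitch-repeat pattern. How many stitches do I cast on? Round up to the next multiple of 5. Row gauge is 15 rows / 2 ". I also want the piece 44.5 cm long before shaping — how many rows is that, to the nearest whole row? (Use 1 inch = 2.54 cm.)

Finished = 56 + 5 = 61 cm.
61 cm × 1/2.54 = 24.02 inches.
29/4.5 = 6.444 sts per in; 24.02 × 6.444 = 154.77 sts.
Next multiple of 5 → 155.
44.5 cm = 17.52 inches; × 7.5 = 131.40 → 131 rows.

Cast on 155 stitches; work 131 rows.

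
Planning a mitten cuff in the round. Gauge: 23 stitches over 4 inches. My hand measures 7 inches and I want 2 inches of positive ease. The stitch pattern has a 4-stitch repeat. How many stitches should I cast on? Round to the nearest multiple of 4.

Finished = 7 + 2 = 9 inches.
23 / 4 = 5.75 sts/in.
9 × 5.75 = 51.75 sts.
Nearest multiple of 4: 52.

52 stitches.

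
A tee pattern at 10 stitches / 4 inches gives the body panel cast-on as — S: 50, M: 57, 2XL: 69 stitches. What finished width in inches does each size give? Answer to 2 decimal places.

10/4 = 2.5 sts per in.
S: 50 / 2.5 = 20.000 → 20.00 in.
M: 57 / 2.5 = 22.800 → 22.80 in.
2XL: 69 / 2.5 = 27.600 → 27.60 in.

S 20.00 inches; M 22.80 inches; 2XL 27.60 inches.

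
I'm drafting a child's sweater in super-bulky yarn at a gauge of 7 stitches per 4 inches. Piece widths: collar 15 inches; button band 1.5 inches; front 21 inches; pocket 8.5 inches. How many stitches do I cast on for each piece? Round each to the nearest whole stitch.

Rate = 7/4 = 1.75 sts per in.
collar: 15 × 1.75 = 26.25 → 26.
button band: 1.5 × 1.75 = 2.62 → 3.
front: 21 × 1.75 = 36.75 → 37.
pocket: 8.5 × 1.75 = 14.88 → 15.

collar 26; button band 3; front 37; pocket 15.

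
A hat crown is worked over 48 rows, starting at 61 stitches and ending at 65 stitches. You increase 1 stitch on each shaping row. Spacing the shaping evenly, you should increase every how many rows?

Increase every 12th row.

Stitches to add: |65 − 61| = 4.
Shaping rows needed: 4 / 1 = 4.
48 rows / 4 = every 12 rows.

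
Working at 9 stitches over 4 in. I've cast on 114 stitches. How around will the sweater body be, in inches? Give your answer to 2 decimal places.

50.67 inches.

9 stitches / 4 inch = 2.25 stitches per inch.
114 / 2.25 = 50.667 inches.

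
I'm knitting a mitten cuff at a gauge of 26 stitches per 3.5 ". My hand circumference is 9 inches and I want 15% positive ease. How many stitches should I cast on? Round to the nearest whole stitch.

Cast on 77 stitches.

Finished = 9 × 1.15 = 10.35 in.
26 / 3.5 = 7.429 sts per inch.
10.35 × 7.429 = 76.89 sts.
→ 77 sts.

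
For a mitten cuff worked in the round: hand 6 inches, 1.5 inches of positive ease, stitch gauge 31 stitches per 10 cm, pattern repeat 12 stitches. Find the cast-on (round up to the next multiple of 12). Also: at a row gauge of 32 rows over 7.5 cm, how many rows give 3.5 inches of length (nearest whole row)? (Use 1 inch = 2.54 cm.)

Finished = 6 + 1.5 = 7.5 inches.
7.5 inches × 2.54 = 19.05 cm.
31/10 = 3.1 sts per cm; 19.05 × 3.1 = 59.05 sts.
Next multiple of 12 → 60.
3.5 inches = 8.89 cm; × 4.267 = 37.93 → 38 rows.

Cast on 60 stitches; work 38 rows.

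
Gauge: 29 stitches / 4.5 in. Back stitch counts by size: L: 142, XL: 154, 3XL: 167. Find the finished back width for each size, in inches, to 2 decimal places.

29/4.5 = 6.444 sts per in.
L: 142 / 6.444 = 22.034 → 22.03 in.
XL: 154 / 6.444 = 23.897 → 23.90 in.
3XL: 167 / 6.444 = 25.914 → 25.91 in.

L 22.03 inches; XL 23.90 inches; 3XL 25.91 inches.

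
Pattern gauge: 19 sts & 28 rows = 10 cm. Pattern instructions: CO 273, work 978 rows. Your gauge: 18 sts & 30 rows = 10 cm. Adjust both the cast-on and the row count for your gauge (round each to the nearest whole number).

Stitches: 273 × 18/19 = 258.63 → 259.
Rows: 978 × 30/28 = 1047.86 → 1048.

Cast on 259 stitches; work 1048 rows.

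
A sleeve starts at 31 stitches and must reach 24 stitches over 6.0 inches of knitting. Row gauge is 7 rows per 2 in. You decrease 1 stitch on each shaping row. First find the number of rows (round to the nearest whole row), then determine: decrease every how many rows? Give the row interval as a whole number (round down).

Decrease every 3rd row.

Rows = 6.0 × 3.5 = 21.0 → 21 rows.
Stitches to remove: 7 → 7 shaping rows (at 1 st each).
21 / 7 = 3.00 → every 3 rows.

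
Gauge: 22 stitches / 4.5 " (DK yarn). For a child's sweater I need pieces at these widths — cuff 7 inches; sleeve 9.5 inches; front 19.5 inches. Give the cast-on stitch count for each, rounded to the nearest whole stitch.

cuff 34; sleeve 46; front 95.

Rate = 22/4.5 = 4.889 sts per in.
cuff: 7 × 4.889 = 34.22 → 34.
sleeve: 9.5 × 4.889 = 46.44 → 46.
front: 19.5 × 4.889 = 95.33 → 95.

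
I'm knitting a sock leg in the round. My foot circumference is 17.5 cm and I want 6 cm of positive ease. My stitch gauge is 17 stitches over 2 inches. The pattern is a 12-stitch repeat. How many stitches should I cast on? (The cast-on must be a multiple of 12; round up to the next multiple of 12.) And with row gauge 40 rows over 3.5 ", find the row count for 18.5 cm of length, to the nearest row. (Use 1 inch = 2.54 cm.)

Cast on 84 stitches; work 83 rows.

Finished = 17.5 + 6 = 23.5 cm.
23.5 cm × 1/2.54 = 9.25 inches.
17/2 = 8.5 sts per in; 9.25 × 8.5 = 78.64 sts.
Next multiple of 12 → 84.
18.5 cm = 7.28 inches; × 11.429 = 83.24 → 83 rows.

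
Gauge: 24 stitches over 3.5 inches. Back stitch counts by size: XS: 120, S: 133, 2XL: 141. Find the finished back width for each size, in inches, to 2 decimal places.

XS 17.50 inches; S 19.40 inches; 2XL 20.56 inches.

24/3.5 = 6.857 sts per in.
XS: 120 / 6.857 = 17.500 → 17.50 in.
S: 133 / 6.857 = 19.396 → 19.40 in.
2XL: 141 / 6.857 = 20.562 → 20.56 in.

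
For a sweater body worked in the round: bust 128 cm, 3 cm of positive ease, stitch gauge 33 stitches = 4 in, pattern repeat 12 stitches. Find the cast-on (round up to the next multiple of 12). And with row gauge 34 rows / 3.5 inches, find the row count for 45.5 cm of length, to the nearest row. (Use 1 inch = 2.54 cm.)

Cast on 432 stitches; work 174 rows.

Finished = 128 + 3 = 131 cm.
131 cm × 1/2.54 = 51.57 inches.
33/4 = 8.25 sts per in; 51.57 × 8.25 = 425.49 sts.
Next multiple of 12 → 432.
45.5 cm = 17.91 inches; × 9.714 = 174.02 → 174 rows.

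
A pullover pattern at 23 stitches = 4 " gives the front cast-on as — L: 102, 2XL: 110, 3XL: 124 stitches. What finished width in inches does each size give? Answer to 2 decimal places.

L 17.74 inches; 2XL 19.13 inches; 3XL 21.57 inches.

23/4 = 5.75 sts per in.
L: 102 / 5.75 = 17.739 → 17.74 in.
2XL: 110 / 5.75 = 19.130 → 19.13 in.
3XL: 124 / 5.75 = 21.565 → 21.57 in.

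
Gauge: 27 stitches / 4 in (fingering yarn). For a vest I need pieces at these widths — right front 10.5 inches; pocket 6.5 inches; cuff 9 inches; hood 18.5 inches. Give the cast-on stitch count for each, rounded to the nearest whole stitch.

right front 71; pocket 44; cuff 61; hood 125.

Rate = 27/4 = 6.75 sts per in.
right front: 10.5 × 6.75 = 70.88 → 71.
pocket: 6.5 × 6.75 = 43.88 → 44.
cuff: 9 × 6.75 = 60.75 → 61.
hood: 18.5 × 6.75 = 124.88 → 125.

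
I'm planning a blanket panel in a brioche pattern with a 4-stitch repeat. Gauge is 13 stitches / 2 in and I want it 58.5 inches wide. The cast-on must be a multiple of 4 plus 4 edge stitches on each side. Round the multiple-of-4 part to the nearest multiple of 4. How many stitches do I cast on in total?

CO 380 sts.

13 / 2 = 6.5 sts per inch.
58.5 × 6.5 = 380.25 sts.
Less 8 edge sts → 372.25 for the repeat.
Nearest multiple of 4: 372.
Add back 8 edge sts → 380.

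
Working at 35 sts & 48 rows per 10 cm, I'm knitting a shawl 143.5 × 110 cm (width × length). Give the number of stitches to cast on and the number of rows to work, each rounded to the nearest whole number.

Cast on 502 stitches and work 528 rows.

Stitch gauge = 35/10 = 3.5 sts/cm; 143.5 × 3.5 = 502.25 → 502 sts.
Row gauge = 48/10 = 4.8 rows/cm; 110 × 4.8 = 528.00 → 528 rows.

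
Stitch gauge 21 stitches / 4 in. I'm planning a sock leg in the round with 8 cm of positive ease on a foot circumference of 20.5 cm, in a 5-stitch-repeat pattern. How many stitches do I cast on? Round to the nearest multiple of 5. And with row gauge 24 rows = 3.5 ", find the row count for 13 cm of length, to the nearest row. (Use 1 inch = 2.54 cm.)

Finished = 20.5 + 8 = 28.5 cm.
28.5 cm × 1/2.54 = 11.22 inches.
21/4 = 5.25 sts per in; 11.22 × 5.25 = 58.91 sts.
Nearest multiple of 5 → 60.
13 cm = 5.12 inches; × 6.857 = 35.10 → 35 rows.

Cast on 60 stitches; work 35 rows.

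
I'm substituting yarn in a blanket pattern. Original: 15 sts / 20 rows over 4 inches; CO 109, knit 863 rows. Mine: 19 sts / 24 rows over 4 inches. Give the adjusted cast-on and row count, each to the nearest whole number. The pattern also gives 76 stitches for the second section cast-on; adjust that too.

Cast on 138 stitches; work 1036 rows; second section cast-on 96 stitches.

Stitches: 109 × 19/15 = 138.07 → 138.
Rows: 863 × 24/20 = 1035.60 → 1036.
second section cast-on: 76 × 19/15 = 96.27 → 96.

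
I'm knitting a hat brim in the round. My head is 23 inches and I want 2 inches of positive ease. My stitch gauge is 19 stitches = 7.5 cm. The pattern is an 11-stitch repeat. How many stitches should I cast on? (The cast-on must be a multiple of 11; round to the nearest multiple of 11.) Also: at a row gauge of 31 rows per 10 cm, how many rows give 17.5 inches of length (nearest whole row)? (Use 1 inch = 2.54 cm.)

Cast on 165 stitches; work 138 rows.

Finished = 23 + 2 = 25 inches.
25 inches × 2.54 = 63.50 cm.
19/7.5 = 2.533 sts per cm; 63.50 × 2.533 = 160.87 sts.
Nearest multiple of 11 → 165.
17.5 inches = 44.45 cm; × 3.1 = 137.79 → 138 rows.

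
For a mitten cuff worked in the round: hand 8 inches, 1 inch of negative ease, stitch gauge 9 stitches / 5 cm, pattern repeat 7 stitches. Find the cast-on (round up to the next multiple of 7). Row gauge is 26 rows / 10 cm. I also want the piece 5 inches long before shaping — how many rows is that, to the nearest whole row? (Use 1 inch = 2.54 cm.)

Cast on 35 stitches; work 33 rows.

Finished = 8 − 1 = 7 inches.
7 inches × 2.54 = 17.78 cm.
9/5 = 1.8 sts per cm; 17.78 × 1.8 = 32.00 sts.
Next multiple of 7 → 35.
5 inches = 12.70 cm; × 2.6 = 33.02 → 33 rows.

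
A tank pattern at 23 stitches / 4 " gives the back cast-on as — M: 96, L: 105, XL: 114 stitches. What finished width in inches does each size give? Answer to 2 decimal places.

23/4 = 5.75 sts per in.
M: 96 / 5.75 = 16.696 → 16.70 in.
L: 105 / 5.75 = 18.261 → 18.26 in.
XL: 114 / 5.75 = 19.826 → 19.83 in.

M 16.70 inches; L 18.26 inches; XL 19.83 inches.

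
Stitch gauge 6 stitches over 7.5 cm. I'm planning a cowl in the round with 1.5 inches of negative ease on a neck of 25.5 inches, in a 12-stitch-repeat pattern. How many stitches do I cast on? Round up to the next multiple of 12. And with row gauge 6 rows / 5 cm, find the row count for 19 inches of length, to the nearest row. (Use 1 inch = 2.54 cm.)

Finished = 25.5 − 1.5 = 24 inches.
24 inches × 2.54 = 60.96 cm.
6/7.5 = 0.8 sts per cm; 60.96 × 0.8 = 48.77 sts.
Next multiple of 12 → 60.
19 inches = 48.26 cm; × 1.2 = 57.91 → 58 rows.

Cast on 60 stitches; work 58 rows.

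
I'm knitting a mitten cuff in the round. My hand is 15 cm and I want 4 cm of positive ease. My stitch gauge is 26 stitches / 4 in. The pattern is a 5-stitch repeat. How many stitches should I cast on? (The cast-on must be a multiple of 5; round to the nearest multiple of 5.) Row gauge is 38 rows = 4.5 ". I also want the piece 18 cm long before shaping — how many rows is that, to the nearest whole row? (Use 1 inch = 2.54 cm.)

Finished = 15 + 4 = 19 cm.
19 cm × 1/2.54 = 7.48 inches.
26/4 = 6.5 sts per in; 7.48 × 6.5 = 48.62 sts.
Nearest multiple of 5 → 50.
18 cm = 7.09 inches; × 8.444 = 59.84 → 60 rows.

Cast on 50 stitches; work 60 rows.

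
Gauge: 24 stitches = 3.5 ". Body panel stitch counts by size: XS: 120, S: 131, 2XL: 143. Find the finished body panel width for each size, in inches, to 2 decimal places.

XS 17.50 inches; S 19.10 inches; 2XL 20.85 inches.

24/3.5 = 6.857 sts per in.
XS: 120 / 6.857 = 17.500 → 17.50 in.
S: 131 / 6.857 = 19.104 → 19.10 in.
2XL: 143 / 6.857 = 20.854 → 20.85 in.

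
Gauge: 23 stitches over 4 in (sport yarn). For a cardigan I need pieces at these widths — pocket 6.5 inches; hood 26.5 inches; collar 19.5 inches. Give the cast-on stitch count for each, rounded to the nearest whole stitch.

Rate = 23/4 = 5.75 sts per in.
pocket: 6.5 × 5.75 = 37.38 → 37.
hood: 26.5 × 5.75 = 152.38 → 152.
collar: 19.5 × 5.75 = 112.12 → 112.

pocket 37; hood 152; collar 112.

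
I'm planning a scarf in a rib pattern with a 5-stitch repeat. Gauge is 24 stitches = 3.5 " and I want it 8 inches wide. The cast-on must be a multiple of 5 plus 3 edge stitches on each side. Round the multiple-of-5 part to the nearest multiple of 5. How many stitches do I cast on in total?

CO 56 sts.

24 / 3.5 = 6.857 sts per inch.
8 × 6.857 = 54.86 sts.
Less 6 edge sts → 48.86 for the repeat.
Nearest multiple of 5: 50.
Add back 6 edge sts → 56.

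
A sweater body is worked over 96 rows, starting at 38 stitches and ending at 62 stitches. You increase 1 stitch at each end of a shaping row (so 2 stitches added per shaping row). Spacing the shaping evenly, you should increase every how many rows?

Increase every 8th row.

Stitches to add: |62 − 38| = 24.
Shaping rows needed: 24 / 2 = 12.
96 rows / 12 = every 8 rows.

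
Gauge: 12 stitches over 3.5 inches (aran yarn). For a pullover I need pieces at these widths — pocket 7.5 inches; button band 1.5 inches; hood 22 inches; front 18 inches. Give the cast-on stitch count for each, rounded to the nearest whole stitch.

pocket 26; button band 5; hood 75; front 62.

Rate = 12/3.5 = 3.429 sts per in.
pocket: 7.5 × 3.429 = 25.71 → 26.
button band: 1.5 × 3.429 = 5.14 → 5.
hood: 22 × 3.429 = 75.43 → 75.
front: 18 × 3.429 = 61.71 → 62.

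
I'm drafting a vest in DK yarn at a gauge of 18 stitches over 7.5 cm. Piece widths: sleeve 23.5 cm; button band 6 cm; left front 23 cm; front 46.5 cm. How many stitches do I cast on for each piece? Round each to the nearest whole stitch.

Rate = 18/7.5 = 2.4 sts per cm.
sleeve: 23.5 × 2.4 = 56.40 → 56.
button band: 6 × 2.4 = 14.40 → 14.
left front: 23 × 2.4 = 55.20 → 55.
front: 46.5 × 2.4 = 111.60 → 112.

sleeve 56; button band 14; left front 55; front 112.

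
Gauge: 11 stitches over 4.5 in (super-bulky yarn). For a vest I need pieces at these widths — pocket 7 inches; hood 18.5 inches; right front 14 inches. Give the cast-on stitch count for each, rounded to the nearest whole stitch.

pocket 17; hood 45; right front 34.

Rate = 11/4.5 = 2.444 sts per in.
pocket: 7 × 2.444 = 17.11 → 17.
hood: 18.5 × 2.444 = 45.22 → 45.
right front: 14 × 2.444 = 34.22 → 34.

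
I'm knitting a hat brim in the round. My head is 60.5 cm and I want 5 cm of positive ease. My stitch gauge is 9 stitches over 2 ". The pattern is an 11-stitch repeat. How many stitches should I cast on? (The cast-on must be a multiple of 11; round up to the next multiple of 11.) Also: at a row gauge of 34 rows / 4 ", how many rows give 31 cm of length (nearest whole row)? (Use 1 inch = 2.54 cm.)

Finished = 60.5 + 5 = 65.5 cm.
65.5 cm × 1/2.54 = 25.79 inches.
9/2 = 4.5 sts per in; 25.79 × 4.5 = 116.04 sts.
Next multiple of 11 → 121.
31 cm = 12.20 inches; × 8.5 = 103.74 → 104 rows.

Cast on 121 stitches; work 104 rows.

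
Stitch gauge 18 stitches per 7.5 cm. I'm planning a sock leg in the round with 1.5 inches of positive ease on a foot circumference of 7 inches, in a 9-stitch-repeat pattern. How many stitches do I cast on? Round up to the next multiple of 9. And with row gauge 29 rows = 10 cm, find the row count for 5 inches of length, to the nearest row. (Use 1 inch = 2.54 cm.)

Finished = 7 + 1.5 = 8.5 inches.
8.5 inches × 2.54 = 21.59 cm.
18/7.5 = 2.4 sts per cm; 21.59 × 2.4 = 51.82 sts.
Next multiple of 9 → 54.
5 inches = 12.70 cm; × 2.9 = 36.83 → 37 rows.

Cast on 54 stitches; work 37 rows.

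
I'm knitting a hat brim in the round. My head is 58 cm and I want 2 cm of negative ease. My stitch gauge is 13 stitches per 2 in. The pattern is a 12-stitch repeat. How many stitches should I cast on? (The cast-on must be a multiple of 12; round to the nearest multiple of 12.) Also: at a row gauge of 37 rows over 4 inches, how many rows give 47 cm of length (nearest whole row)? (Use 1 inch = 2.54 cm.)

Cast on 144 stitches; work 171 rows.

Finished = 58 − 2 = 56 cm.
56 cm × 1/2.54 = 22.05 inches.
13/2 = 6.5 sts per in; 22.05 × 6.5 = 143.31 sts.
Nearest multiple of 12 → 144.
47 cm = 18.50 inches; × 9.25 = 171.16 → 171 rows.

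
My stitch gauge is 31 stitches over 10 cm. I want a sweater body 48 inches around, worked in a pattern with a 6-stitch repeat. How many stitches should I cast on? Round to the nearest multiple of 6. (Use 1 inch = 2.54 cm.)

48 in = 48 × 2.54 = 121.92 cm.
31 / 10 = 3.1 sts/cm.
121.92 × 3.1 = 377.95 sts.
→ 378.

CO 378 sts.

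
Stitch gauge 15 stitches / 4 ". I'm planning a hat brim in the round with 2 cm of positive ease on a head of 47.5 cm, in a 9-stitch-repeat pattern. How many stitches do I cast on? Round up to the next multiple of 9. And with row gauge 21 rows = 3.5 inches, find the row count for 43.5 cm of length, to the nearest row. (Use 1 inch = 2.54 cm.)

Cast on 81 stitches; work 103 rows.

Finished = 47.5 + 2 = 49.5 cm.
49.5 cm × 1/2.54 = 19.49 inches.
15/4 = 3.75 sts per in; 19.49 × 3.75 = 73.08 sts.
Next multiple of 9 → 81.
43.5 cm = 17.13 inches; × 6 = 102.76 → 103 rows.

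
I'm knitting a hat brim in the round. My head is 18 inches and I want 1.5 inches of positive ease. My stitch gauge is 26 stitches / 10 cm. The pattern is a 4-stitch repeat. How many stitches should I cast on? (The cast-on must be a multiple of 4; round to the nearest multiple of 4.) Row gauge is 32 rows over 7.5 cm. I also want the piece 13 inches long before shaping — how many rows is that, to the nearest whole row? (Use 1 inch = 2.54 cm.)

Finished = 18 + 1.5 = 19.5 inches.
19.5 inches × 2.54 = 49.53 cm.
26/10 = 2.6 sts per cm; 49.53 × 2.6 = 128.78 sts.
Nearest multiple of 4 → 128.
13 inches = 33.02 cm; × 4.267 = 140.89 → 141 rows.

Cast on 128 stitches; work 141 rows.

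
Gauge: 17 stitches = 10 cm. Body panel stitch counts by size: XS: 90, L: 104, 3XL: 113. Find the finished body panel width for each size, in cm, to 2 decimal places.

XS 52.94 cm; L 61.18 cm; 3XL 66.47 cm.

17/10 = 1.7 sts per cm.
XS: 90 / 1.7 = 52.941 → 52.94 cm.
L: 104 / 1.7 = 61.176 → 61.18 cm.
3XL: 113 / 1.7 = 66.471 → 66.47 cm.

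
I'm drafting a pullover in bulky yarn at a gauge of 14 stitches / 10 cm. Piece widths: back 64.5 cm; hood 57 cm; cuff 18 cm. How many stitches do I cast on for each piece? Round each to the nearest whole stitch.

Rate = 14/10 = 1.4 sts per cm.
back: 64.5 × 1.4 = 90.30 → 90.
hood: 57 × 1.4 = 79.80 → 80.
cuff: 18 × 1.4 = 25.20 → 25.

back 90; hood 80; cuff 25.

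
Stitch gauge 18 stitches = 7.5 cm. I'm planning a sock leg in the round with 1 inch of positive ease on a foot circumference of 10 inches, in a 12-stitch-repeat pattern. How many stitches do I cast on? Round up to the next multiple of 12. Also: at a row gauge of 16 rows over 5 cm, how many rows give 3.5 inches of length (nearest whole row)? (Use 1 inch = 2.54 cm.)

Finished = 10 + 1 = 11 inches.
11 inches × 2.54 = 27.94 cm.
18/7.5 = 2.4 sts per cm; 27.94 × 2.4 = 67.06 sts.
Next multiple of 12 → 72.
3.5 inches = 8.89 cm; × 3.2 = 28.45 → 28 rows.

Cast on 72 stitches; work 28 rows.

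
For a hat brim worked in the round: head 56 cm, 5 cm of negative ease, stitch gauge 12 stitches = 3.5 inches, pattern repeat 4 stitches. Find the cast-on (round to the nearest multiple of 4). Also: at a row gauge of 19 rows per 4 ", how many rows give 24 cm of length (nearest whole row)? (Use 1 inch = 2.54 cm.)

Cast on 68 stitches; work 45 rows.

Finished = 56 − 5 = 51 cm.
51 cm × 1/2.54 = 20.08 inches.
12/3.5 = 3.429 sts per in; 20.08 × 3.429 = 68.84 sts.
Nearest multiple of 4 → 68.
24 cm = 9.45 inches; × 4.75 = 44.88 → 45 rows.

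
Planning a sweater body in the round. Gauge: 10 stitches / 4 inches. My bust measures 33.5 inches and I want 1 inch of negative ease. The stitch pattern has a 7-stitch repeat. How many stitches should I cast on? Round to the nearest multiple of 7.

Finished = 33.5 − 1 = 32.5 inches.
10 / 4 = 2.5 sts/in.
32.5 × 2.5 = 81.25 sts.
Nearest multiple of 7: 84.

Cast on 84 stitches.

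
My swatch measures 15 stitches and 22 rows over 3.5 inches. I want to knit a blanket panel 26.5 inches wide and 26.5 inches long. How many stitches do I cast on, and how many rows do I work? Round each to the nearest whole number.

Stitch gauge = 15/3.5 = 4.286 sts/in; 26.5 × 4.286 = 113.57 → 114 sts.
Row gauge = 22/3.5 = 6.286 rows/in; 26.5 × 6.286 = 166.57 → 167 rows.

Cast on 114 stitches and work 167 rows.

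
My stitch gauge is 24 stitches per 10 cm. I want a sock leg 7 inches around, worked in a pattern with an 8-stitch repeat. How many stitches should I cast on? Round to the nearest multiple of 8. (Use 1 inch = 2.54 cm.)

Cast on 40 stitches.

7 in = 7 × 2.54 = 17.78 cm.
24 / 10 = 2.4 sts/cm.
17.78 × 2.4 = 42.67 sts.
→ 40.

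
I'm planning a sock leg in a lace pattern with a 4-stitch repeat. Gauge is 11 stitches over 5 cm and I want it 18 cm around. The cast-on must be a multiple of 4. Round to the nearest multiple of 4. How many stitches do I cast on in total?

CO 40 sts.

11 / 5 = 2.2 sts per cm.
18 × 2.2 = 39.60 sts.
Nearest multiple of 4: 40.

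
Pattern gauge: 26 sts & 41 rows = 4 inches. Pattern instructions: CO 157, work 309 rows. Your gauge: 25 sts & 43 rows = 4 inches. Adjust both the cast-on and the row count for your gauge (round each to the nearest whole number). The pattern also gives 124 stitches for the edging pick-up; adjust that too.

Stitches: 157 × 25/26 = 150.96 → 151.
Rows: 309 × 43/41 = 324.07 → 324.
edging pick-up: 124 × 25/26 = 119.23 → 119.

Cast on 151 stitches; work 324 rows; edging pick-up 119 stitches.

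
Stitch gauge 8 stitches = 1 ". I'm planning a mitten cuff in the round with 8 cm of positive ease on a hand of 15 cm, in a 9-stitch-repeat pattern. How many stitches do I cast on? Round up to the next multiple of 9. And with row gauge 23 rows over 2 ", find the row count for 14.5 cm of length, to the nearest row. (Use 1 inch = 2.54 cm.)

Finished = 15 + 8 = 23 cm.
23 cm × 1/2.54 = 9.06 inches.
8/1 = 8 sts per in; 9.06 × 8 = 72.44 sts.
Next multiple of 9 → 81.
14.5 cm = 5.71 inches; × 11.5 = 65.65 → 66 rows.

Cast on 81 stitches; work 66 rows.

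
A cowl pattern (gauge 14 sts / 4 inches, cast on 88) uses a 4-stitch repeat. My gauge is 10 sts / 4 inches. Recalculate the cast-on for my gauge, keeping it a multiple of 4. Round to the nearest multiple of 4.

64 stitches.

88 × 10 / 14 = 62.86.
Nearest multiple of 4: 64.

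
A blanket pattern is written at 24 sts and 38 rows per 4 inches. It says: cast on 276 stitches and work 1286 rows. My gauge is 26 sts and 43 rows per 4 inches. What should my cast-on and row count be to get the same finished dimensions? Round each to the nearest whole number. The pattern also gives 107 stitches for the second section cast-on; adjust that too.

Stitches: 276 × 26/24 = 299.00 → 299.
Rows: 1286 × 43/38 = 1455.21 → 1455.
second section cast-on: 107 × 26/24 = 115.92 → 116.

Cast on 299 stitches; work 1455 rows; second section cast-on 116 stitches.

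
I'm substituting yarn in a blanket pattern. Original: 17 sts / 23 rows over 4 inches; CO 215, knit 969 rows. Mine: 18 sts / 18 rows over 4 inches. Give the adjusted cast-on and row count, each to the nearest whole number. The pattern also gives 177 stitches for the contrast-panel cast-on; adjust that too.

Stitches: 215 × 18/17 = 227.65 → 228.
Rows: 969 × 18/23 = 758.35 → 758.
contrast-panel cast-on: 177 × 18/17 = 187.41 → 187.

Cast on 228 stitches; work 758 rows; contrast-panel cast-on 187 stitches.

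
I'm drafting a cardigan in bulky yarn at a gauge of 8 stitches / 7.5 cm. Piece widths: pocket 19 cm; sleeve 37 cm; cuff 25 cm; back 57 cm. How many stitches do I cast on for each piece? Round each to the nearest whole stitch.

Rate = 8/7.5 = 1.067 sts per cm.
pocket: 19 × 1.067 = 20.27 → 20.
sleeve: 37 × 1.067 = 39.47 → 39.
cuff: 25 × 1.067 = 26.67 → 27.
back: 57 × 1.067 = 60.80 → 61.

pocket 20; sleeve 39; cuff 27; back 61.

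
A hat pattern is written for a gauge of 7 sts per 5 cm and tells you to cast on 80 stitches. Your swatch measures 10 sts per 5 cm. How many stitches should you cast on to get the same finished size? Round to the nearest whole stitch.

Scale factor = 10 / 7 = 1.429.
80 × 10 / 7 = 114.29 sts.
→ 114 sts.

114 stitches.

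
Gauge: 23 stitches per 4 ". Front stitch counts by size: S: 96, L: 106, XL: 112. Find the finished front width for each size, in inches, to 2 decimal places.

S 16.70 inches; L 18.43 inches; XL 19.48 inches.

23/4 = 5.75 sts per in.
S: 96 / 5.75 = 16.696 → 16.70 in.
L: 106 / 5.75 = 18.435 → 18.43 in.
XL: 112 / 5.75 = 19.478 → 19.48 in.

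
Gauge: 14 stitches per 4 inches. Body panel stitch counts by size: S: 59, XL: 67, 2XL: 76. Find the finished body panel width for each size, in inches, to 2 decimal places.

14/4 = 3.5 sts per in.
S: 59 / 3.5 = 16.857 → 16.86 in.
XL: 67 / 3.5 = 19.143 → 19.14 in.
2XL: 76 / 3.5 = 21.714 → 21.71 in.

S 16.86 inches; XL 19.14 inches; 2XL 21.71 inches.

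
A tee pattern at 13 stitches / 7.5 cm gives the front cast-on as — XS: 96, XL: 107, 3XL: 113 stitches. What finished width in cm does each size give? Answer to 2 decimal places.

XS 55.38 cm; XL 61.73 cm; 3XL 65.19 cm.

13/7.5 = 1.733 sts per cm.
XS: 96 / 1.733 = 55.385 → 55.38 cm.
XL: 107 / 1.733 = 61.731 → 61.73 cm.
3XL: 113 / 1.733 = 65.192 → 65.19 cm.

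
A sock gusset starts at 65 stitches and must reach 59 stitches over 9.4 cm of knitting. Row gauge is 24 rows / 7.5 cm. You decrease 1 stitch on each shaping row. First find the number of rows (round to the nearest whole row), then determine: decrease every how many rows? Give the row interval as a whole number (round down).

Rows = 9.4 × 3.2 = 30.1 → 30 rows.
Stitches to remove: 6 → 6 shaping rows (at 1 st each).
30 / 6 = 5.00 → every 5 rows.

Decrease every 5th row.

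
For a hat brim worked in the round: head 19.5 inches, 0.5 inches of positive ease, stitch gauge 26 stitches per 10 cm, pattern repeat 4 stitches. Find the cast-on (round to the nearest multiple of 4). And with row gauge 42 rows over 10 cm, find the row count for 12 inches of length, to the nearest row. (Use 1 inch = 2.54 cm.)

Cast on 132 stitches; work 128 rows.

Finished = 19.5 + 0.5 = 20 inches.
20 inches × 2.54 = 50.80 cm.
26/10 = 2.6 sts per cm; 50.80 × 2.6 = 132.08 sts.
Nearest multiple of 4 → 132.
12 inches = 30.48 cm; × 4.2 = 128.02 → 128 rows.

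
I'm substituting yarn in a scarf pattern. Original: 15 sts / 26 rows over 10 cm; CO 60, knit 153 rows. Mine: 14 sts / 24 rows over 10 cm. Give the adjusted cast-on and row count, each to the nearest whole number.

Cast on 56 stitches; work 141 rows.

Stitches: 60 × 14/15 = 56.00 → 56.
Rows: 153 × 24/26 = 141.23 → 141.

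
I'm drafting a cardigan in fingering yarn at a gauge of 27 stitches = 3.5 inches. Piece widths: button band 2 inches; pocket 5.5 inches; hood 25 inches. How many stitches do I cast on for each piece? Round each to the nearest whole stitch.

Rate = 27/3.5 = 7.714 sts per in.
button band: 2 × 7.714 = 15.43 → 15.
pocket: 5.5 × 7.714 = 42.43 → 42.
hood: 25 × 7.714 = 192.86 → 193.

button band 15; pocket 42; hood 193.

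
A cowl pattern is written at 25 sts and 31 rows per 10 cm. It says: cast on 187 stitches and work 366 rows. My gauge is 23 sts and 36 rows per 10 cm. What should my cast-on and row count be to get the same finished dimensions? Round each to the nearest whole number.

Stitches: 187 × 23/25 = 172.04 → 172.
Rows: 366 × 36/31 = 425.03 → 425.

Cast on 172 stitches; work 425 rows.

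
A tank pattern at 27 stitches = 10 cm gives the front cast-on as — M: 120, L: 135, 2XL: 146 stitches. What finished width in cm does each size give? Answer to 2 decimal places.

27/10 = 2.7 sts per cm.
M: 120 / 2.7 = 44.444 → 44.44 cm.
L: 135 / 2.7 = 50.000 → 50.00 cm.
2XL: 146 / 2.7 = 54.074 → 54.07 cm.

M 44.44 cm; L 50.00 cm; 2XL 54.07 cm.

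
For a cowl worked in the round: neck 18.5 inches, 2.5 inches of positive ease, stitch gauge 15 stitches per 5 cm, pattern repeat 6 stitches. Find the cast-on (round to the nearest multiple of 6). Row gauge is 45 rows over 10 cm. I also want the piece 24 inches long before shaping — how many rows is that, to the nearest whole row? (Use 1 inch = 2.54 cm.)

Cast on 162 stitches; work 274 rows.

Finished = 18.5 + 2.5 = 21 inches.
21 inches × 2.54 = 53.34 cm.
15/5 = 3 sts per cm; 53.34 × 3 = 160.02 sts.
Nearest multiple of 6 → 162.
24 inches = 60.96 cm; × 4.5 = 274.32 → 274 rows.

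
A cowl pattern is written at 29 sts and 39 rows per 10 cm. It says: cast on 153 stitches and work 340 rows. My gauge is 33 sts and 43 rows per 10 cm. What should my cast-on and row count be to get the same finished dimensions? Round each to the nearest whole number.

Stitches: 153 × 33/29 = 174.10 → 174.
Rows: 340 × 43/39 = 374.87 → 375.

Cast on 174 stitches; work 375 rows.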